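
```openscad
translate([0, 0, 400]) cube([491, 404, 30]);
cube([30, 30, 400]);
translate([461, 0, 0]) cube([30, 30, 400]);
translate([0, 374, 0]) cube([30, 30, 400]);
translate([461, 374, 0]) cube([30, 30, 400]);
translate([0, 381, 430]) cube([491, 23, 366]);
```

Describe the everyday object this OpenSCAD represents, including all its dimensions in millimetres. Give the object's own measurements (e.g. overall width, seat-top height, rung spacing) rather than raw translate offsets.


A chair. The seat is a 491×404×30 mm slab with its top at z = 430 mm, on four 30×30 mm corner legs (flush with the seat edges, standing on z = 0). A flat backrest 23 mm thick, 366 mm tall, spans the full seat width and rises from the seat top along its +y edge, rear face flush with the rear of the seat.


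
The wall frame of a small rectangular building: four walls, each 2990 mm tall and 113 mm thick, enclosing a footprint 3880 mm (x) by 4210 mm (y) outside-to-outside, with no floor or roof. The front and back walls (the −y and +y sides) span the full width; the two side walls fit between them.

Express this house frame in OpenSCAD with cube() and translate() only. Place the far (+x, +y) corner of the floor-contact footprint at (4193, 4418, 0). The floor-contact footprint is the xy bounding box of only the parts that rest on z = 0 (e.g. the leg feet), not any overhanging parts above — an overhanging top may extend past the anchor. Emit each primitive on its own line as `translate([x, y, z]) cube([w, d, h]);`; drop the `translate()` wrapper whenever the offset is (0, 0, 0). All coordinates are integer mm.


translate([313, 208, 0]) cube([3880, 113, 2990]);
translate([313, 4305, 0]) cube([3880, 113, 2990]);
translate([313, 321, 0]) cube([113, 3984, 2990]);
translate([4080, 321, 0]) cube([113, 3984, 2990]);


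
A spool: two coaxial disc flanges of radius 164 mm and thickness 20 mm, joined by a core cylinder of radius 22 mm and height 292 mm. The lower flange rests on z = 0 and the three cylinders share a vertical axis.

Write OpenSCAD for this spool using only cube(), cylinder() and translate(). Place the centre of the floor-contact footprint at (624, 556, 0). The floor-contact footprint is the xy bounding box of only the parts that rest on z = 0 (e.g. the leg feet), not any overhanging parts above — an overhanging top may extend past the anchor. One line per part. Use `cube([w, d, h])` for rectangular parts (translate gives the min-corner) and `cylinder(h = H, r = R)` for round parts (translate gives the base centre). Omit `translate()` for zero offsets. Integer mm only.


translate([624, 556, 0]) cylinder(h = 20, r = 164);
translate([624, 556, 20]) cylinder(h = 292, r = 22);
translate([624, 556, 312]) cylinder(h = 20, r = 164);


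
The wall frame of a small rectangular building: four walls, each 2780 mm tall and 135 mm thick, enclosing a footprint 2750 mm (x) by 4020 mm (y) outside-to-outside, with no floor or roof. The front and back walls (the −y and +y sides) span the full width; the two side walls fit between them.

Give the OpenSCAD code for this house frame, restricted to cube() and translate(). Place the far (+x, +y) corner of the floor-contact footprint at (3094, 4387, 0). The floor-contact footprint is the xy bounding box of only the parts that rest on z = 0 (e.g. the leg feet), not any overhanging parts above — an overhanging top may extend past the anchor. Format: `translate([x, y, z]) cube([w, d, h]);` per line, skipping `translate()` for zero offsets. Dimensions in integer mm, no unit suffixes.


translate([344, 367, 0]) cube([2750, 135, 2780]);
translate([344, 4252, 0]) cube([2750, 135, 2780]);
translate([344, 502, 0]) cube([135, 3750, 2780]);
translate([2959, 502, 0]) cube([135, 3750, 2780]);


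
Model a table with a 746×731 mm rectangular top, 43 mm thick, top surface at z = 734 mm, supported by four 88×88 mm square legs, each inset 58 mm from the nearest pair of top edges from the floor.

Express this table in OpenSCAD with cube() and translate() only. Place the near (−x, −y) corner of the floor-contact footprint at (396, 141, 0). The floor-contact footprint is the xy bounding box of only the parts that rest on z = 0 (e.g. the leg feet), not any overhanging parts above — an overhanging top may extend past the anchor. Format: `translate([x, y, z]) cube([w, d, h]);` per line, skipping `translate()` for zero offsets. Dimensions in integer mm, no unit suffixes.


translate([338, 83, 691]) cube([746, 731, 43]);
translate([396, 141, 0]) cube([88, 88, 691]);
translate([938, 141, 0]) cube([88, 88, 691]);
translate([396, 668, 0]) cube([88, 88, 691]);
translate([938, 668, 0]) cube([88, 88, 691]);


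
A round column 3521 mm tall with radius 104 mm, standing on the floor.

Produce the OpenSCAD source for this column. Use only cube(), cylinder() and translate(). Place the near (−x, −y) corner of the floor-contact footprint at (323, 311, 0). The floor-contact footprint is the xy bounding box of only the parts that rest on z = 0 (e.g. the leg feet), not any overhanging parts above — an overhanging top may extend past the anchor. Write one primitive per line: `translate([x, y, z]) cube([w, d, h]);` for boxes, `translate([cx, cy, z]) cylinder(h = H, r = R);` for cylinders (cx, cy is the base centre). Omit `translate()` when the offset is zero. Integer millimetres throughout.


translate([427, 415, 0]) cylinder(h = 3521, r = 104);


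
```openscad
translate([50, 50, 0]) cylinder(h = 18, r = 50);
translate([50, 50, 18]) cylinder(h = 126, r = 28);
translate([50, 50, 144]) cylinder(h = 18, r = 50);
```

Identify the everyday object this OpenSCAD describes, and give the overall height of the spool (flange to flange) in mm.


A spool. The overall height is 162 mm.

Three coaxial cylinders, large–small–large — a spool. Two 18 mm flanges and a 126 mm core give 18 + 126 + 18 = 162 mm.


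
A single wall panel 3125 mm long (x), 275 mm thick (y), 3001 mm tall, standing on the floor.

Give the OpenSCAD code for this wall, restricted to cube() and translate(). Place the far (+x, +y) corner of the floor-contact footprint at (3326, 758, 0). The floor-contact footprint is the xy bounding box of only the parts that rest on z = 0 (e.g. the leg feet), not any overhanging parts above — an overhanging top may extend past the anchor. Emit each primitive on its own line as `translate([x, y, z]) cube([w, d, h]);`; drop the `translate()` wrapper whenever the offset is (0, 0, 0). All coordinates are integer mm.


translate([201, 483, 0]) cube([3125, 275, 3001]);


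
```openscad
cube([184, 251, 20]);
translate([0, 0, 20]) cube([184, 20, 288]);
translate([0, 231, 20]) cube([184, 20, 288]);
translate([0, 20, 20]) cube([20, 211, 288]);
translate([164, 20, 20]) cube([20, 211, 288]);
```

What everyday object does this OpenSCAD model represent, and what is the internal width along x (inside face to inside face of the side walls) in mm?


An open box. The internal width is 144 mm.

A 184×251 base slab with four walls standing on it — an open box. The base is 184 mm wide and the walls are 20 mm thick, so the internal width is 184 − 2 × 20 = 144 mm.


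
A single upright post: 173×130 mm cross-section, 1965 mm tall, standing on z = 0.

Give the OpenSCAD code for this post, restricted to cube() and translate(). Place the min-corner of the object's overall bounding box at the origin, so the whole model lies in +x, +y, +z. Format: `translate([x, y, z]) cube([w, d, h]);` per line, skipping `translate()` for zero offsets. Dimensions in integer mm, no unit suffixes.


cube([173, 130, 1965]);


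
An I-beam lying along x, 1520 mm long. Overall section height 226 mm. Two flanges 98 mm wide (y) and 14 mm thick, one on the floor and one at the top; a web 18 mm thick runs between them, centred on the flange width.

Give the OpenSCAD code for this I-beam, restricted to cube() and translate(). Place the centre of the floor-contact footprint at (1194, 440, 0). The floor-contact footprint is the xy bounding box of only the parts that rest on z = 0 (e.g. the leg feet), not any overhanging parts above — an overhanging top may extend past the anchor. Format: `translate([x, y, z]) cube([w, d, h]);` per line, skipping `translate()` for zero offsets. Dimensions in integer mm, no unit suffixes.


translate([434, 391, 0]) cube([1520, 98, 14]);
translate([434, 431, 14]) cube([1520, 18, 198]);
translate([434, 391, 212]) cube([1520, 98, 14]);


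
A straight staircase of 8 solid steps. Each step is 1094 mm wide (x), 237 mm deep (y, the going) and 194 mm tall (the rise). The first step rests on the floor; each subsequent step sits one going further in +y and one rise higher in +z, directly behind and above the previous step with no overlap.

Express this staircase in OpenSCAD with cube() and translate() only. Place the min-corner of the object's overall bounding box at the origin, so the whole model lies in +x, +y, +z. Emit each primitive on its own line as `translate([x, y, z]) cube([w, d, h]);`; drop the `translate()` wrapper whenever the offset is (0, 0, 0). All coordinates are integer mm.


cube([1094, 237, 194]);
translate([0, 237, 194]) cube([1094, 237, 194]);
translate([0, 474, 388]) cube([1094, 237, 194]);
translate([0, 711, 582]) cube([1094, 237, 194]);
translate([0, 948, 776]) cube([1094, 237, 194]);
translate([0, 1185, 970]) cube([1094, 237, 194]);
translate([0, 1422, 1164]) cube([1094, 237, 194]);
translate([0, 1659, 1358]) cube([1094, 237, 194]);


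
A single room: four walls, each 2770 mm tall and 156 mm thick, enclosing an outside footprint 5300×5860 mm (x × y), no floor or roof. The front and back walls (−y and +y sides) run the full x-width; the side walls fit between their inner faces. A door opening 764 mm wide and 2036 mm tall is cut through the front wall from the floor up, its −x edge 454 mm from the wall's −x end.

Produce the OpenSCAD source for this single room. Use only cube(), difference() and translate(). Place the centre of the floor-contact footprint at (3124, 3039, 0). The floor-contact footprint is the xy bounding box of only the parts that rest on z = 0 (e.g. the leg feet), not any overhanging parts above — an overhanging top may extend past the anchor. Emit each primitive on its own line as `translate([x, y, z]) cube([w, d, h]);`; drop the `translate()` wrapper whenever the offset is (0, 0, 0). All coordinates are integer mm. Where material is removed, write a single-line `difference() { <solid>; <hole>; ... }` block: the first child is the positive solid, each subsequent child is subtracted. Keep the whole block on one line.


difference() { translate([474, 109, 0]) cube([5300, 156, 2770]); translate([928, 109, 0]) cube([764, 156, 2036]); }
translate([474, 5813, 0]) cube([5300, 156, 2770]);
translate([474, 265, 0]) cube([156, 5548, 2770]);
translate([5618, 265, 0]) cube([156, 5548, 2770]);


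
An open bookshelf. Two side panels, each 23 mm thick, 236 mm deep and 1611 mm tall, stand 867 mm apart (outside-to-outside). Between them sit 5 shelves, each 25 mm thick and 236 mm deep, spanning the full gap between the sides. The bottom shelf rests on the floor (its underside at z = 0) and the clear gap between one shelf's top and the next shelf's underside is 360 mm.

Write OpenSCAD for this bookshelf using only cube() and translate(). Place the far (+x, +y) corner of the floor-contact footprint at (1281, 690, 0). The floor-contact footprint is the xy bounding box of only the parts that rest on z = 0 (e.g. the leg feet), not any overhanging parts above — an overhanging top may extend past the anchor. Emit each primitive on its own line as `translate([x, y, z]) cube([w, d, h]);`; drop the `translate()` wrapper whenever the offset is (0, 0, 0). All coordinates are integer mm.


translate([414, 454, 0]) cube([23, 236, 1611]);
translate([1258, 454, 0]) cube([23, 236, 1611]);
translate([437, 454, 0]) cube([821, 236, 25]);
translate([437, 454, 385]) cube([821, 236, 25]);
translate([437, 454, 770]) cube([821, 236, 25]);
translate([437, 454, 1155]) cube([821, 236, 25]);
translate([437, 454, 1540]) cube([821, 236, 25]);


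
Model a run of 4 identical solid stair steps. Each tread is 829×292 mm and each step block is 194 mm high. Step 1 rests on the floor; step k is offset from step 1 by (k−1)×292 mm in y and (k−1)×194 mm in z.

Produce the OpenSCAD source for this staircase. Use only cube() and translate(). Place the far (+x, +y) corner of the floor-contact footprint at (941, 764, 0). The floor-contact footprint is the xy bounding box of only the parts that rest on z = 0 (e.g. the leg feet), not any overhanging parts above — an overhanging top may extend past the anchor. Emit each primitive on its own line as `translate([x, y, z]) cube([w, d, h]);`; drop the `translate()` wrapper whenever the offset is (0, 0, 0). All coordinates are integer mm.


translate([112, 472, 0]) cube([829, 292, 194]);
translate([112, 764, 194]) cube([829, 292, 194]);
translate([112, 1056, 388]) cube([829, 292, 194]);
translate([112, 1348, 582]) cube([829, 292, 194]);


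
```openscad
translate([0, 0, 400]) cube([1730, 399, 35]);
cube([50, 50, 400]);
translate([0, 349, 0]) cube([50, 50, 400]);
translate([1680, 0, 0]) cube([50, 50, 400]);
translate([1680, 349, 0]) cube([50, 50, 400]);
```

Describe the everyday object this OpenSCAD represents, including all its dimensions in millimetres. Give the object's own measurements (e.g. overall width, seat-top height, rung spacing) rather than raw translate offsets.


A long wooden bench with a 1730 mm (x) × 399 mm (y) seat, 35 mm thick, its top surface 435 mm above the floor. Four 50 mm square legs at the seat corners, flush with the edges, run from z = 0 to the seat underside.


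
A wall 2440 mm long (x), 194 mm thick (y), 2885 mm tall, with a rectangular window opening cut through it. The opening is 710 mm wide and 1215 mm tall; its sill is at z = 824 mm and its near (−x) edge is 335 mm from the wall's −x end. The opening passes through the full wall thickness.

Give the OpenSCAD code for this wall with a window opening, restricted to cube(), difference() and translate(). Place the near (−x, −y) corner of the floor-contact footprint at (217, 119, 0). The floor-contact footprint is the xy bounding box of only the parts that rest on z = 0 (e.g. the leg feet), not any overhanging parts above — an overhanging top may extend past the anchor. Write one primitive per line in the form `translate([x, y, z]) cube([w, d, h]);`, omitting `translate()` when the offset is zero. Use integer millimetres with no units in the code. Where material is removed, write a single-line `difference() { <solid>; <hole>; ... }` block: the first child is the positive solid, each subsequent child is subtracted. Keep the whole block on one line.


difference() { translate([217, 119, 0]) cube([2440, 194, 2885]); translate([552, 119, 824]) cube([710, 194, 1215]); }


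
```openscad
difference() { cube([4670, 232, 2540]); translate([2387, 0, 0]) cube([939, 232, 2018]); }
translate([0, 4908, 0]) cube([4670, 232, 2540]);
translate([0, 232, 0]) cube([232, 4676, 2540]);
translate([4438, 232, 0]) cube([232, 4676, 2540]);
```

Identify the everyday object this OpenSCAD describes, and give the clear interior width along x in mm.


A single room. The interior width is 4206 mm.

Four walls enclosing a rectangle with a door in the front wall — a room. Outside width 4670 minus two 232 mm walls gives 4206 mm.


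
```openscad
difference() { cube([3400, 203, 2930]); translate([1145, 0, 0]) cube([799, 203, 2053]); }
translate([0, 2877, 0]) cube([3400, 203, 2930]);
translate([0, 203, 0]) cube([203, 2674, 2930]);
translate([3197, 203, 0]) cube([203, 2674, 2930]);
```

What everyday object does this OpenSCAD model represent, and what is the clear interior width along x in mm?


A single room. The interior width is 2994 mm.

Four walls enclosing a rectangle with a door in the front wall — a room. Outside width 3400 minus two 203 mm walls gives 2994 mm.


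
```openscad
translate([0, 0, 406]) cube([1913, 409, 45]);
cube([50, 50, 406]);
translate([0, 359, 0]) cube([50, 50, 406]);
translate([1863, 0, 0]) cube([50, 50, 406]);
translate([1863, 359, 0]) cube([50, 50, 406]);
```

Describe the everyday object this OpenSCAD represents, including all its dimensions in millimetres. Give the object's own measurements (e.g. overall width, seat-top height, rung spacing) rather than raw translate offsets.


A long wooden bench with a 1913 mm (x) × 409 mm (y) seat, 45 mm thick, its top surface 451 mm above the floor. Four 50 mm square legs at the seat corners, flush with the edges, run from z = 0 to the seat underside.


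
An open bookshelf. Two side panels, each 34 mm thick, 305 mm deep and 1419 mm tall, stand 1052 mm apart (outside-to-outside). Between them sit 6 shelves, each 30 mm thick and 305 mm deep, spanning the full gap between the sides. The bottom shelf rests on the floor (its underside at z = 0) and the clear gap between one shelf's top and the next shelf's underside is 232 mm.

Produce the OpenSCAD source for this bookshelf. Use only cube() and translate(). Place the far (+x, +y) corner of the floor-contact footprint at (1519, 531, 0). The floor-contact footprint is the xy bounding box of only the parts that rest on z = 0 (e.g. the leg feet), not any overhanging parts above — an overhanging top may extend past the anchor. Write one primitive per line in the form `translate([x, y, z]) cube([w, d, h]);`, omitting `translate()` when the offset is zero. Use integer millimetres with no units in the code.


translate([467, 226, 0]) cube([34, 305, 1419]);
translate([1485, 226, 0]) cube([34, 305, 1419]);
translate([501, 226, 0]) cube([984, 305, 30]);
translate([501, 226, 262]) cube([984, 305, 30]);
translate([501, 226, 524]) cube([984, 305, 30]);
translate([501, 226, 786]) cube([984, 305, 30]);
translate([501, 226, 1048]) cube([984, 305, 30]);
translate([501, 226, 1310]) cube([984, 305, 30]);


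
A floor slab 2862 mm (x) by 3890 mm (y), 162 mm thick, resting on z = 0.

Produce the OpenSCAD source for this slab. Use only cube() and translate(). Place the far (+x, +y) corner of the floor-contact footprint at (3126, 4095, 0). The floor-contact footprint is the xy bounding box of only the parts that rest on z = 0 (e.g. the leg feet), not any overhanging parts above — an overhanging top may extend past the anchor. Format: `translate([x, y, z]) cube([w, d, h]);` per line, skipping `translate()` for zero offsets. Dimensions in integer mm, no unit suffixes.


translate([264, 205, 0]) cube([2862, 3890, 162]);


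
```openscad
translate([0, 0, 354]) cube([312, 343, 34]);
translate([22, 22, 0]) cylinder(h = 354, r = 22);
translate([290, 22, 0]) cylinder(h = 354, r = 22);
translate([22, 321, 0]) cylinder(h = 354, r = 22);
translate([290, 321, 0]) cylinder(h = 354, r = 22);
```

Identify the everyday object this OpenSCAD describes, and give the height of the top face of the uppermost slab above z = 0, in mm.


A stool. The seat height is 388 mm.

A 312×343×34 slab at z = 354 on four corner cylinders — a stool. The seat top is 354 + 34 = 388 mm.


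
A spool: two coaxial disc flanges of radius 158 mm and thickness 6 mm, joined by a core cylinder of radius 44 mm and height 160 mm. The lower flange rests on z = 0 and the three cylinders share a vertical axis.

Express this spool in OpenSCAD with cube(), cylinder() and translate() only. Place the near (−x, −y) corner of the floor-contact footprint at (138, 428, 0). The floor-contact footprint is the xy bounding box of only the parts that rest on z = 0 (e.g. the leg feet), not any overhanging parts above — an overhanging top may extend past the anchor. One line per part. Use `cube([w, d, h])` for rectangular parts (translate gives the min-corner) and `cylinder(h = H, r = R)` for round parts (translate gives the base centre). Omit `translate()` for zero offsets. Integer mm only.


translate([296, 586, 0]) cylinder(h = 6, r = 158);
translate([296, 586, 6]) cylinder(h = 160, r = 44);
translate([296, 586, 166]) cylinder(h = 6, r = 158);


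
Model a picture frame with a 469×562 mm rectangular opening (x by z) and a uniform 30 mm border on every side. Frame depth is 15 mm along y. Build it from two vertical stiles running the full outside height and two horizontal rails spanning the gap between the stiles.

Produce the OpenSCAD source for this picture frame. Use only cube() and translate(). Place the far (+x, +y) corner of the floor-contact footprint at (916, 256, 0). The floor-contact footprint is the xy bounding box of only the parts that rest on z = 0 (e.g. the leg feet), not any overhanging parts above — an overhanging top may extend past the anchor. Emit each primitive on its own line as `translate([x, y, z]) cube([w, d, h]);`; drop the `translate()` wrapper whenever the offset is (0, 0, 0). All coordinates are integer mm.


translate([387, 241, 0]) cube([30, 15, 622]);
translate([886, 241, 0]) cube([30, 15, 622]);
translate([417, 241, 0]) cube([469, 15, 30]);
translate([417, 241, 592]) cube([469, 15, 30]);


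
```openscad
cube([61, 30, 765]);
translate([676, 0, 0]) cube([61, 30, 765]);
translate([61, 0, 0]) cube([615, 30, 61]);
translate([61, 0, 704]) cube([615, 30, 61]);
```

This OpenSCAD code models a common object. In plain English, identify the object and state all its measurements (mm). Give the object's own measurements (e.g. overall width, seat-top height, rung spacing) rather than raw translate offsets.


A rectangular picture frame lying in the x–z plane (depth along y). The opening is 615 mm wide (x) by 643 mm tall (z), surrounded by a border 61 mm wide on all four sides. The frame is 30 mm deep and is made of two full-height vertical stiles with two horizontal rails fitted between them.


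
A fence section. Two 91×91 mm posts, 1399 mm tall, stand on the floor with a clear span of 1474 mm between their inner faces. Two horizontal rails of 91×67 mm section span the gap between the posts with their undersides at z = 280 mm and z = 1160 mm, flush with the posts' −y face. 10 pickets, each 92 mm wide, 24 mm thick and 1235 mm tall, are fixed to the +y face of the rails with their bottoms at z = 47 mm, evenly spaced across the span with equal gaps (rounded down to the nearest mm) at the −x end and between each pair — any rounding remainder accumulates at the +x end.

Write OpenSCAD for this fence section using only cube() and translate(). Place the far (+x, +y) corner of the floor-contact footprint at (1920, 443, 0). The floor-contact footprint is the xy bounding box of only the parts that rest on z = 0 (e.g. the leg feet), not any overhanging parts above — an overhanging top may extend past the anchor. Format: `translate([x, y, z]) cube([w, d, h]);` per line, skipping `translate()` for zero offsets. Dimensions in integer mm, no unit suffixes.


translate([264, 352, 0]) cube([91, 91, 1399]);
translate([1829, 352, 0]) cube([91, 91, 1399]);
translate([355, 352, 280]) cube([1474, 91, 67]);
translate([355, 352, 1160]) cube([1474, 91, 67]);
translate([405, 443, 47]) cube([92, 24, 1235]);
translate([547, 443, 47]) cube([92, 24, 1235]);
translate([689, 443, 47]) cube([92, 24, 1235]);
translate([831, 443, 47]) cube([92, 24, 1235]);
translate([973, 443, 47]) cube([92, 24, 1235]);
translate([1115, 443, 47]) cube([92, 24, 1235]);
translate([1257, 443, 47]) cube([92, 24, 1235]);
translate([1399, 443, 47]) cube([92, 24, 1235]);
translate([1541, 443, 47]) cube([92, 24, 1235]);
translate([1683, 443, 47]) cube([92, 24, 1235]);


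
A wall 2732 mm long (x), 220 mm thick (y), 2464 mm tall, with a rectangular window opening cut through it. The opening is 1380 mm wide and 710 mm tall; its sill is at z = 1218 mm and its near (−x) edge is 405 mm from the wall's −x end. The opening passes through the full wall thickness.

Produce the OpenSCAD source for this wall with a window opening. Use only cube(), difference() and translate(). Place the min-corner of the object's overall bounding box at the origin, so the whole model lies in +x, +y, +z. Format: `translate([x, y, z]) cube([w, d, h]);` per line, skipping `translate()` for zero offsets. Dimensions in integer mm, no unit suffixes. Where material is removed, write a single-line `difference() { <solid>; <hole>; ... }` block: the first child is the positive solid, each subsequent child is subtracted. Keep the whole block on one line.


difference() { cube([2732, 220, 2464]); translate([405, 0, 1218]) cube([1380, 220, 710]); }


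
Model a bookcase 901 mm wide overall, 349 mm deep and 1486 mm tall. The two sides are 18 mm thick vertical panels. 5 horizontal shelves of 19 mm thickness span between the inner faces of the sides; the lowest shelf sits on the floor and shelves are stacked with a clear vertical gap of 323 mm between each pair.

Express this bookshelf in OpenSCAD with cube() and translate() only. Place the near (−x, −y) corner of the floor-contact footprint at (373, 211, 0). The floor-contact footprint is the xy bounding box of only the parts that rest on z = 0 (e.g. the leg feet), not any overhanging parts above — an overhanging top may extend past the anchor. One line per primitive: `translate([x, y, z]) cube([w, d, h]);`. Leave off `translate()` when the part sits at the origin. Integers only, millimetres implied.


translate([373, 211, 0]) cube([18, 349, 1486]);
translate([1256, 211, 0]) cube([18, 349, 1486]);
translate([391, 211, 0]) cube([865, 349, 19]);
translate([391, 211, 342]) cube([865, 349, 19]);
translate([391, 211, 684]) cube([865, 349, 19]);
translate([391, 211, 1026]) cube([865, 349, 19]);
translate([391, 211, 1368]) cube([865, 349, 19]);


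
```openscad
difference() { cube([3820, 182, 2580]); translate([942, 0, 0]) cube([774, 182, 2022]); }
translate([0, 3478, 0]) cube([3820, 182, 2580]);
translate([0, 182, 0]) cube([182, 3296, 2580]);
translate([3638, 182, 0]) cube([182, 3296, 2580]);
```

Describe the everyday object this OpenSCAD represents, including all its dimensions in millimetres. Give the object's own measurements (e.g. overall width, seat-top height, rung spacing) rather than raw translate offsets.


A single room: four walls, each 2580 mm tall and 182 mm thick, enclosing an outside footprint 3820×3660 mm (x × y), no floor or roof. The front and back walls (−y and +y sides) run the full x-width; the side walls fit between their inner faces. A door opening 774 mm wide and 2022 mm tall is cut through the front wall from the floor up, its −x edge 942 mm from the wall's −x end.


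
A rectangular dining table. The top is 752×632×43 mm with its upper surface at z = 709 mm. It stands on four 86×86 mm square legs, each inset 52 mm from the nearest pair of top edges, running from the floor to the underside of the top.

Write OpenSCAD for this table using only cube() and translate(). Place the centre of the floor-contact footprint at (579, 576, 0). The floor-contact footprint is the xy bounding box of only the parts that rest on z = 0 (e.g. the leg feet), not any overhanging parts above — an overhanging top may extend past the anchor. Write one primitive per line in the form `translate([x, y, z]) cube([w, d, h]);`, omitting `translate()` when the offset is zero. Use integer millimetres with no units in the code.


translate([203, 260, 666]) cube([752, 632, 43]);
translate([255, 312, 0]) cube([86, 86, 666]);
translate([817, 312, 0]) cube([86, 86, 666]);
translate([255, 754, 0]) cube([86, 86, 666]);
translate([817, 754, 0]) cube([86, 86, 666]);


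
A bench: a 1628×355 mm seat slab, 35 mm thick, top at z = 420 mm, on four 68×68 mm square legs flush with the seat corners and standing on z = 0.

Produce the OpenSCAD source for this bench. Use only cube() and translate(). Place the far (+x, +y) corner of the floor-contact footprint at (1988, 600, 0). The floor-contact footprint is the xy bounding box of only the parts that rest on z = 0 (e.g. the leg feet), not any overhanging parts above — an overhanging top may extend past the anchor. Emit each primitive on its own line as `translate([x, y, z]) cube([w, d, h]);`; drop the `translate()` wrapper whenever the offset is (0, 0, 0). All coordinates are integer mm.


translate([360, 245, 385]) cube([1628, 355, 35]);
translate([360, 245, 0]) cube([68, 68, 385]);
translate([360, 532, 0]) cube([68, 68, 385]);
translate([1920, 245, 0]) cube([68, 68, 385]);
translate([1920, 532, 0]) cube([68, 68, 385]);


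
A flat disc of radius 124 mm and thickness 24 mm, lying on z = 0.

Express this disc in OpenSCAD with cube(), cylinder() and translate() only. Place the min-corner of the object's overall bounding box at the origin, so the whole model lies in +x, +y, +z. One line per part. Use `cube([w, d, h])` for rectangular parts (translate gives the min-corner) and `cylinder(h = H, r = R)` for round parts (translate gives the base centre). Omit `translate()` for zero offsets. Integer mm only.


translate([124, 124, 0]) cylinder(h = 24, r = 124);


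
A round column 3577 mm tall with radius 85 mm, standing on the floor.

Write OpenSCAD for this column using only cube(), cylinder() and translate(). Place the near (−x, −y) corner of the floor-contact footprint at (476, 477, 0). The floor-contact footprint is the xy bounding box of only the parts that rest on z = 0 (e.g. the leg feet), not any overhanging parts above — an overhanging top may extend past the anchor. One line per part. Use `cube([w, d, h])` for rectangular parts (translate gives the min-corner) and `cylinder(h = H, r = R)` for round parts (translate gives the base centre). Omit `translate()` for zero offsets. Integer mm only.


translate([561, 562, 0]) cylinder(h = 3577, r = 85);


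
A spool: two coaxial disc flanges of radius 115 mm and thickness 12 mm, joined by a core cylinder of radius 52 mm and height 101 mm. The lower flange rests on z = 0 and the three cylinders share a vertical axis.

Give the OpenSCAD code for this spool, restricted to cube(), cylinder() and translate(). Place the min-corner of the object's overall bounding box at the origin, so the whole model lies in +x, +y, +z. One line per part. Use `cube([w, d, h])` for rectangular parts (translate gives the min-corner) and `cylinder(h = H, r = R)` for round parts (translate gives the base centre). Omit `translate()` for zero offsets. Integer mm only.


translate([115, 115, 0]) cylinder(h = 12, r = 115);
translate([115, 115, 12]) cylinder(h = 101, r = 52);
translate([115, 115, 113]) cylinder(h = 12, r = 115);


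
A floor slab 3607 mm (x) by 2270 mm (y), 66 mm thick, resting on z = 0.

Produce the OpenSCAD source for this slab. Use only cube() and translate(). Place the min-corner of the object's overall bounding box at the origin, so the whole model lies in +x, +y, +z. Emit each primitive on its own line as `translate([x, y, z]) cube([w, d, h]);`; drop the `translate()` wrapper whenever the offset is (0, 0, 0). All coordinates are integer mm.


cube([3607, 2270, 66]);


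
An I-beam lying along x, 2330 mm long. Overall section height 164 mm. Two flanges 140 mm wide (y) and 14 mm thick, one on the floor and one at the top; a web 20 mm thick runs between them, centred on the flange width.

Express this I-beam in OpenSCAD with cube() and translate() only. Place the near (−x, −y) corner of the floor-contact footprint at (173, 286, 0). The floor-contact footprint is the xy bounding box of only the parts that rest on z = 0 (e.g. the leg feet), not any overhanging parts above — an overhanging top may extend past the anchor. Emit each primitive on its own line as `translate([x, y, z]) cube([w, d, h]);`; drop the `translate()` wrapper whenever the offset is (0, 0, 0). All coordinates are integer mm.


translate([173, 286, 0]) cube([2330, 140, 14]);
translate([173, 346, 14]) cube([2330, 20, 136]);
translate([173, 286, 150]) cube([2330, 140, 14]);


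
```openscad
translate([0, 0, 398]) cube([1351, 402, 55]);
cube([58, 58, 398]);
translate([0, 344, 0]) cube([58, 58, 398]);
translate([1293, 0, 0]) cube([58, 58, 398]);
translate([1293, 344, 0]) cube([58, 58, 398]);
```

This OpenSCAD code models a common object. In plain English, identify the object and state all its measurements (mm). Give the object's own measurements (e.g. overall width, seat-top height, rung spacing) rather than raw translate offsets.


A bench: a 1351×402 mm seat slab, 55 mm thick, top at z = 453 mm, on four 58×58 mm square legs flush with the seat corners and standing on z = 0.


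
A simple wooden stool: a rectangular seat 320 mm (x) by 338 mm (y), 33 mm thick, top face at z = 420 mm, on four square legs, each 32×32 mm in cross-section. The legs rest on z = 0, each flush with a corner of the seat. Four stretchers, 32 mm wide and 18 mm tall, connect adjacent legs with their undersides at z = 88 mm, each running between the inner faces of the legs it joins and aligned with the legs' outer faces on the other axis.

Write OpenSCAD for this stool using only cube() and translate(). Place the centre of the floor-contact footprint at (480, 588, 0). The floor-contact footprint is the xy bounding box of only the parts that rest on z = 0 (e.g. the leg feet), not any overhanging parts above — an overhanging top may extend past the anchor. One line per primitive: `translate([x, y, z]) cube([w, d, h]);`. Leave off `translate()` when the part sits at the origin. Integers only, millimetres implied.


translate([320, 419, 387]) cube([320, 338, 33]);
translate([320, 419, 0]) cube([32, 32, 387]);
translate([608, 419, 0]) cube([32, 32, 387]);
translate([320, 725, 0]) cube([32, 32, 387]);
translate([608, 725, 0]) cube([32, 32, 387]);
translate([352, 419, 88]) cube([256, 32, 18]);
translate([352, 725, 88]) cube([256, 32, 18]);
translate([320, 451, 88]) cube([32, 274, 18]);
translate([608, 451, 88]) cube([32, 274, 18]);


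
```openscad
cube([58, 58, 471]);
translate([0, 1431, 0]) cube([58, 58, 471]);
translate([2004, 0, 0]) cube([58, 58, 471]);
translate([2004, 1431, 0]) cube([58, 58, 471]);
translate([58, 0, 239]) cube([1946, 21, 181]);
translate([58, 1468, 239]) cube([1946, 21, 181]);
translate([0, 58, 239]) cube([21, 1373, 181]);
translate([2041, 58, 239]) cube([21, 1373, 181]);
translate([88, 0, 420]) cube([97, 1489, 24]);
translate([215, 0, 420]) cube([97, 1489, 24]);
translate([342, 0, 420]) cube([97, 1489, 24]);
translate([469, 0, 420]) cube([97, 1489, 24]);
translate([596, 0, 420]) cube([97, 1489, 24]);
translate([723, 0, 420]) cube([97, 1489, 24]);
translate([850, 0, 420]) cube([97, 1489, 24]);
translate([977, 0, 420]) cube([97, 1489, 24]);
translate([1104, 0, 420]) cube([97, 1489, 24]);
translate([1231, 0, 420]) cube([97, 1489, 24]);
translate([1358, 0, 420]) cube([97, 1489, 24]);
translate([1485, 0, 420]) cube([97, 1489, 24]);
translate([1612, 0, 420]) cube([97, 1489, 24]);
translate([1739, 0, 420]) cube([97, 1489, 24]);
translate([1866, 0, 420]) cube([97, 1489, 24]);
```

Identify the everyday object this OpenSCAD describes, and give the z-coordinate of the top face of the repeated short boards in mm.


A bed frame. The slat-top height is 444 mm.

Four posts, four rails, and a row of slats — a bed frame. Slats sit on the rails at z = 239 + 181 = 420; with slat thickness 24, the top is 444 mm.


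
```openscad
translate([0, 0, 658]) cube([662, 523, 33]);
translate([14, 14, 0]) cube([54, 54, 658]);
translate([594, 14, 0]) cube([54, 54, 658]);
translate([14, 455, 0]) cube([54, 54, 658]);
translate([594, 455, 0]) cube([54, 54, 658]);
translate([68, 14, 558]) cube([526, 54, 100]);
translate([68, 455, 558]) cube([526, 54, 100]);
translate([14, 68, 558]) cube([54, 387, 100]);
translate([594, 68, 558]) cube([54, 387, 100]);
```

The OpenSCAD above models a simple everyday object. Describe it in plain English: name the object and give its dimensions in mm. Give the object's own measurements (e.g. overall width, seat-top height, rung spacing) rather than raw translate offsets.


A rectangular dining table. The top is 662×523×33 mm with its upper surface at z = 691 mm. It stands on four 54×54 mm square legs, each inset 14 mm from the nearest pair of top edges, running from the floor to the underside of the top. Four apron rails, 54 mm thick and 100 mm tall, run between adjacent legs with their top edges flush with the underside of the top and their outer faces flush with the legs' outer faces.


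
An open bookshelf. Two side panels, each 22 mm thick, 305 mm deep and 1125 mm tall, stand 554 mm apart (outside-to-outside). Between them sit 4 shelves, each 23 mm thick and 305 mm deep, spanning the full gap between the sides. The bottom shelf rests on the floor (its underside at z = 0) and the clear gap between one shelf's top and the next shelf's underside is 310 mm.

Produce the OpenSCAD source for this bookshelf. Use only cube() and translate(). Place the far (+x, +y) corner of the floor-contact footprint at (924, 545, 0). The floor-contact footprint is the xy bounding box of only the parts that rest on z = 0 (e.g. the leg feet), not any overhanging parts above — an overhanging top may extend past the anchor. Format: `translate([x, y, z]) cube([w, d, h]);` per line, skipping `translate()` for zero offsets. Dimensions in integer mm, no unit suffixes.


translate([370, 240, 0]) cube([22, 305, 1125]);
translate([902, 240, 0]) cube([22, 305, 1125]);
translate([392, 240, 0]) cube([510, 305, 23]);
translate([392, 240, 333]) cube([510, 305, 23]);
translate([392, 240, 666]) cube([510, 305, 23]);
translate([392, 240, 999]) cube([510, 305, 23]);


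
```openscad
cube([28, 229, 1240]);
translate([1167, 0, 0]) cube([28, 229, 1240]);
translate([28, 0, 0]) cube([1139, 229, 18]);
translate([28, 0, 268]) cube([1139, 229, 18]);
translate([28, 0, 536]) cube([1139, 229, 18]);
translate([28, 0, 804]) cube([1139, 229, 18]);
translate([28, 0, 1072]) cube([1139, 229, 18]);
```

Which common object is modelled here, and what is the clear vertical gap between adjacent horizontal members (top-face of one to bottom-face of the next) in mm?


A bookshelf. The clear shelf gap is 250 mm.

Two tall side panels with 5 horizontal boards between them — a bookshelf. The first two shelf undersides are at z = 0 and z = 268; with shelf thickness 18, the clear gap is 268 − 0 − 18 = 250 mm.


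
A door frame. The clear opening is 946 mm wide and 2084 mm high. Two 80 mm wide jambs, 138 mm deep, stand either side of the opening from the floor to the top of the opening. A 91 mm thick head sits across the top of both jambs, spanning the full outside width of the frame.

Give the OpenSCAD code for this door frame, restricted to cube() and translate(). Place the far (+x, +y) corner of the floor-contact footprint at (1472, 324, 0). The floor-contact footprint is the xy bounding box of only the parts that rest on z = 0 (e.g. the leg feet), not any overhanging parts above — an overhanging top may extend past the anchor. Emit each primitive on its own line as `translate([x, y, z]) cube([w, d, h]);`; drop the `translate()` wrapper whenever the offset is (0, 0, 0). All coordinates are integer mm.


translate([366, 186, 0]) cube([80, 138, 2084]);
translate([1392, 186, 0]) cube([80, 138, 2084]);
translate([366, 186, 2084]) cube([1106, 138, 91]);


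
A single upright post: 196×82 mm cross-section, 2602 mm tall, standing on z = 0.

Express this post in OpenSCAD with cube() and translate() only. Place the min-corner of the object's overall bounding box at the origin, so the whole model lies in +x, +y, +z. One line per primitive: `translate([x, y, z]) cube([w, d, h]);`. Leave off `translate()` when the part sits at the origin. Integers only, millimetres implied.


cube([196, 82, 2602]);


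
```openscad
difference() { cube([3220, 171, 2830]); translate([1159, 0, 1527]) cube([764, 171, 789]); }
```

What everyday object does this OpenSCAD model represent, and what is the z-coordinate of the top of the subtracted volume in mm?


A wall with a window opening. The window head height is 2316 mm.

A wall with a rectangular opening subtracted — a window. Sill at z = 1527, opening 789 mm tall, so the head is at 1527 + 789 = 2316 mm.


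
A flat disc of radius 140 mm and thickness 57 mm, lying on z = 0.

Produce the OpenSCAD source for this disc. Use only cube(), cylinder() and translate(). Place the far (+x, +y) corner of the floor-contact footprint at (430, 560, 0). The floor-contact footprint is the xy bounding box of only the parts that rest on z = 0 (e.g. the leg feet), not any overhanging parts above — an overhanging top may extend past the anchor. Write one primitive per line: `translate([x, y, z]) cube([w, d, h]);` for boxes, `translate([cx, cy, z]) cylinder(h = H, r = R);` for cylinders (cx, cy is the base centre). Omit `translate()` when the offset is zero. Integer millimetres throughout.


translate([290, 420, 0]) cylinder(h = 57, r = 140);
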